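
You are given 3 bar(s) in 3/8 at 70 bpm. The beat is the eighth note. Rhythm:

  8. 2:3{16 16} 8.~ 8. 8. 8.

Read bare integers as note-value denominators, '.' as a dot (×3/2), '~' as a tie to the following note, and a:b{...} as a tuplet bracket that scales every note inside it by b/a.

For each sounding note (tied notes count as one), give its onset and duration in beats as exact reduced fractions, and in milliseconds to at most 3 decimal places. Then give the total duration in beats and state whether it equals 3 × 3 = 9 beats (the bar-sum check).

1) 0.0ms=0b +1285.714ms=3/2b
2) 1285.714ms=3/2b +642.857ms=3/4b
3) 1928.571ms=9/4b +642.857ms=3/4b
4) 2571.429ms=3b +2571.429ms=3b
5) 5142.857ms=6b +1285.714ms=3/2b
6) 6428.571ms=15/2b +1285.714ms=3/2b
Σ=9b of 9 (70bpm 3/8) — PASS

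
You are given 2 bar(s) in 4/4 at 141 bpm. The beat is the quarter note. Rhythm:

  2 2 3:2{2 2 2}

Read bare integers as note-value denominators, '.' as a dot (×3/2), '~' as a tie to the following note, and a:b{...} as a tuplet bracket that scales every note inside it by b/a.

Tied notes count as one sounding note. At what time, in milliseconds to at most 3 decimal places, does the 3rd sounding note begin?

1. 0.0ms @ 0 + 851.064ms (2)
2. 851.064ms @ 2 + 851.064ms (2)
3. 1702.128ms @ 4 + 567.376ms (4/3)
4. 2269.504ms @ 16/3 + 567.376ms (4/3)
5. 2836.879ms @ 20/3 + 567.376ms (4/3)

note 3 onset = 4b = 1702.128ms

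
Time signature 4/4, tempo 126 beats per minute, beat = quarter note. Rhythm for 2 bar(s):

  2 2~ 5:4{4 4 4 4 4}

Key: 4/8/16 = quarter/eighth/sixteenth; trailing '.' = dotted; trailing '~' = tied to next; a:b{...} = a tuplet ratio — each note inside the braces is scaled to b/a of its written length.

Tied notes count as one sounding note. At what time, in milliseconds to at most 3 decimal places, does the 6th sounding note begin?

1. 0.0ms @ 0 + 952.381ms (2)
2. 952.381ms @ 2 + 1333.333ms (14/5)
3. 2285.714ms @ 24/5 + 380.952ms (4/5)
4. 2666.667ms @ 28/5 + 380.952ms (4/5)
5. 3047.619ms @ 32/5 + 380.952ms (4/5)
6. 3428.571ms @ 36/5 + 380.952ms (4/5)

note 6 onset = 36/5b = 3428.571ms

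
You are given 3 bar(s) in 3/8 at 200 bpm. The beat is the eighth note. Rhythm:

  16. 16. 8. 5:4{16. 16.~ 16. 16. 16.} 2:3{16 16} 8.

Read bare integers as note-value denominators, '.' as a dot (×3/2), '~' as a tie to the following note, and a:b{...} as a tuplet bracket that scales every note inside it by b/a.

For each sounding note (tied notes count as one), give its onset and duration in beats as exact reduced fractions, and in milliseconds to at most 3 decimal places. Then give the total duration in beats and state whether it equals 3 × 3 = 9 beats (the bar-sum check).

1) 0.0ms=0b +225.0ms=3/4b
2) 225.0ms=3/4b +225.0ms=3/4b
3) 450.0ms=3/2b +450.0ms=3/2b
4) 900.0ms=3b +180.0ms=3/5b
5) 1080.0ms=18/5b +360.0ms=6/5b
6) 1440.0ms=24/5b +180.0ms=3/5b
7) 1620.0ms=27/5b +180.0ms=3/5b
8) 1800.0ms=6b +225.0ms=3/4b
9) 2025.0ms=27/4b +225.0ms=3/4b
10) 2250.0ms=15/2b +450.0ms=3/2b
Σ=9b of 9 (200bpm 3/8) — PASS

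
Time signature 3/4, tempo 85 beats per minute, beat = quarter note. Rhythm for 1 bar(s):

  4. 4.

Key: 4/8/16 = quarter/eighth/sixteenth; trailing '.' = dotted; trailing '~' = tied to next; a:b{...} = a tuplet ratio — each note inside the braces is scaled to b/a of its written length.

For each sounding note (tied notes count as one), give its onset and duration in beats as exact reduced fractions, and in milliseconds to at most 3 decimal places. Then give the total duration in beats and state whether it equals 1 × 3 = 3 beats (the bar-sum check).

1) 0.0ms=0b +1058.824ms=3/2b
2) 1058.824ms=3/2b +1058.824ms=3/2b
Σ=3b of 3 (85bpm 3/4) — PASS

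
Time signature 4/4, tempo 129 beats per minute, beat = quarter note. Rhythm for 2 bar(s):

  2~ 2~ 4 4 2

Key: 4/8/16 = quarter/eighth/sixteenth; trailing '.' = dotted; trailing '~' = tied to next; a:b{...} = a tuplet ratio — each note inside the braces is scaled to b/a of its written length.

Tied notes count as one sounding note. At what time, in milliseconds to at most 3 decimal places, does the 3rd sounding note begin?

note 3 onset = 6b = 2790.698ms

1. 0.0ms @ 0 + 2325.581ms (5)
2. 2325.581ms @ 5 + 465.116ms (1)
3. 2790.698ms @ 6 + 930.233ms (2)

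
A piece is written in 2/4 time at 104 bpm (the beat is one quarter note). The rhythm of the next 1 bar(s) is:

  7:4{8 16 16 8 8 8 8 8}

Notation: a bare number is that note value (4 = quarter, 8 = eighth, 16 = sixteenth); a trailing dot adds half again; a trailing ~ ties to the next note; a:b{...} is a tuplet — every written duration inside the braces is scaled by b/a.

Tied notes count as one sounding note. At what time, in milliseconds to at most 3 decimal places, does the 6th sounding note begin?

1. 0.0ms @ 0 + 164.835ms (2/7)
2. 164.835ms @ 2/7 + 82.418ms (1/7)
3. 247.253ms @ 3/7 + 82.418ms (1/7)
4. 329.67ms @ 4/7 + 164.835ms (2/7)
5. 494.505ms @ 6/7 + 164.835ms (2/7)
6. 659.341ms @ 8/7 + 164.835ms (2/7)
7. 824.176ms @ 10/7 + 164.835ms (2/7)
8. 989.011ms @ 12/7 + 164.835ms (2/7)

note 6 onset = 8/7b = 659.341ms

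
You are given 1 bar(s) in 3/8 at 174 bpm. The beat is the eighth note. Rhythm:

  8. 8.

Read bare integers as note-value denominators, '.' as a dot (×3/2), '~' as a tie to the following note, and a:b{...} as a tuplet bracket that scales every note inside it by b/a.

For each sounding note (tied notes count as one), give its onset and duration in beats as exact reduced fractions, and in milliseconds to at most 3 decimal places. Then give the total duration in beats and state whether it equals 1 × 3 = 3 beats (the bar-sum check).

1) 0.0ms=0b +517.241ms=3/2b
2) 517.241ms=3/2b +517.241ms=3/2b
Σ=3b of 3 (174bpm 3/8) — PASS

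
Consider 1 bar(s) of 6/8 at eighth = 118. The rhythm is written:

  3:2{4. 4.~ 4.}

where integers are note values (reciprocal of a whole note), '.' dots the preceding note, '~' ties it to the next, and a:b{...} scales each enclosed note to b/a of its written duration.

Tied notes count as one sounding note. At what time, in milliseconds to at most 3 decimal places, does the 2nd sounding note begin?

note 2 onset = 2b = 1016.949ms

1. 0.0ms @ 0 + 1016.949ms (2)
2. 1016.949ms @ 2 + 2033.898ms (4)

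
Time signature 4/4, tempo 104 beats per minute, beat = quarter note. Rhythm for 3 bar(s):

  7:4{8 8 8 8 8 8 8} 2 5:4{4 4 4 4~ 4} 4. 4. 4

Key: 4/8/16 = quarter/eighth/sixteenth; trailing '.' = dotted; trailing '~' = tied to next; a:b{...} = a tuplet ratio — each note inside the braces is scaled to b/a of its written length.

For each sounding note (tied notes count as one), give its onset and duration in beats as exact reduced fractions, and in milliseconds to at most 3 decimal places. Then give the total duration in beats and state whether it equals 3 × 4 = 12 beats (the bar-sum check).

1) 0.0ms=0b +164.835ms=2/7b
2) 164.835ms=2/7b +164.835ms=2/7b
3) 329.67ms=4/7b +164.835ms=2/7b
4) 494.505ms=6/7b +164.835ms=2/7b
5) 659.341ms=8/7b +164.835ms=2/7b
6) 824.176ms=10/7b +164.835ms=2/7b
7) 989.011ms=12/7b +164.835ms=2/7b
8) 1153.846ms=2b +1153.846ms=2b
9) 2307.692ms=4b +461.538ms=4/5b
10) 2769.231ms=24/5b +461.538ms=4/5b
11) 3230.769ms=28/5b +461.538ms=4/5b
12) 3692.308ms=32/5b +923.077ms=8/5b
13) 4615.385ms=8b +865.385ms=3/2b
14) 5480.769ms=19/2b +865.385ms=3/2b
15) 6346.154ms=11b +576.923ms=1b
Σ=12b of 12 (104bpm 4/4) — PASS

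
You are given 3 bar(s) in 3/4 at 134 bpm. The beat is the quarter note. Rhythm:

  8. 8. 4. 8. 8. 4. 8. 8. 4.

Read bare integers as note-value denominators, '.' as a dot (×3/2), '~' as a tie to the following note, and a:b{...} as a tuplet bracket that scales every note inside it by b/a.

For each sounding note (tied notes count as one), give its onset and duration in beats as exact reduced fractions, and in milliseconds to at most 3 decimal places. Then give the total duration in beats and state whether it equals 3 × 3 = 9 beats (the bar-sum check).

1) 0.0ms=0b +335.821ms=3/4b
2) 335.821ms=3/4b +335.821ms=3/4b
3) 671.642ms=3/2b +671.642ms=3/2b
4) 1343.284ms=3b +335.821ms=3/4b
5) 1679.104ms=15/4b +335.821ms=3/4b
6) 2014.925ms=9/2b +671.642ms=3/2b
7) 2686.567ms=6b +335.821ms=3/4b
8) 3022.388ms=27/4b +335.821ms=3/4b
9) 3358.209ms=15/2b +671.642ms=3/2b
Σ=9b of 9 (134bpm 3/4) — PASS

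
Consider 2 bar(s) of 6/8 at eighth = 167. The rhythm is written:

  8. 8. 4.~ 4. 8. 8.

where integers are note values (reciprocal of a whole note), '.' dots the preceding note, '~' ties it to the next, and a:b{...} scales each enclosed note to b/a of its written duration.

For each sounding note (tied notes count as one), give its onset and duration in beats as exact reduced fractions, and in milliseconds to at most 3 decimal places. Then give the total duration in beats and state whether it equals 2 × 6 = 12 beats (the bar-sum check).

1) 0.0ms=0b +538.922ms=3/2b
2) 538.922ms=3/2b +538.922ms=3/2b
3) 1077.844ms=3b +2155.689ms=6b
4) 3233.533ms=9b +538.922ms=3/2b
5) 3772.455ms=21/2b +538.922ms=3/2b
Σ=12b of 12 (167bpm 6/8) — PASS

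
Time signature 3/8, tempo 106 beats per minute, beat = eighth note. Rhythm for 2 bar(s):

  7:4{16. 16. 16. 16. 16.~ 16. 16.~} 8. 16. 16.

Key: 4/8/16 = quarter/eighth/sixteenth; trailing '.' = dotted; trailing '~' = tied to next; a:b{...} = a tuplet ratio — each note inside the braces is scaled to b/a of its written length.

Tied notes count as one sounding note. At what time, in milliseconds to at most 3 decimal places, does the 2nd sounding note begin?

1. 0.0ms @ 0 + 242.588ms (3/7)
2. 242.588ms @ 3/7 + 242.588ms (3/7)
3. 485.175ms @ 6/7 + 242.588ms (3/7)
4. 727.763ms @ 9/7 + 242.588ms (3/7)
5. 970.35ms @ 12/7 + 485.175ms (6/7)
6. 1455.526ms @ 18/7 + 1091.644ms (27/14)
7. 2547.17ms @ 9/2 + 424.528ms (3/4)
8. 2971.698ms @ 21/4 + 424.528ms (3/4)

note 2 onset = 3/7b = 242.588ms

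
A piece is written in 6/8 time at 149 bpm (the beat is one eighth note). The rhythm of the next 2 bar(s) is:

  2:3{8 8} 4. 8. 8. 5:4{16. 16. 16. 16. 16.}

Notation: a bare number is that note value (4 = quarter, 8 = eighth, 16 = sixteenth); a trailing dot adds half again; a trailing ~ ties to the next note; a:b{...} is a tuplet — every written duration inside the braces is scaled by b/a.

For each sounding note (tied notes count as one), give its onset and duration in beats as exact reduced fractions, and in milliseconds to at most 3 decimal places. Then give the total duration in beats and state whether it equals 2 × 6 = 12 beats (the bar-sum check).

1) 0.0ms=0b +604.027ms=3/2b
2) 604.027ms=3/2b +604.027ms=3/2b
3) 1208.054ms=3b +1208.054ms=3b
4) 2416.107ms=6b +604.027ms=3/2b
5) 3020.134ms=15/2b +604.027ms=3/2b
6) 3624.161ms=9b +241.611ms=3/5b
7) 3865.772ms=48/5b +241.611ms=3/5b
8) 4107.383ms=51/5b +241.611ms=3/5b
9) 4348.993ms=54/5b +241.611ms=3/5b
10) 4590.604ms=57/5b +241.611ms=3/5b
Σ=12b of 12 (149bpm 6/8) — PASS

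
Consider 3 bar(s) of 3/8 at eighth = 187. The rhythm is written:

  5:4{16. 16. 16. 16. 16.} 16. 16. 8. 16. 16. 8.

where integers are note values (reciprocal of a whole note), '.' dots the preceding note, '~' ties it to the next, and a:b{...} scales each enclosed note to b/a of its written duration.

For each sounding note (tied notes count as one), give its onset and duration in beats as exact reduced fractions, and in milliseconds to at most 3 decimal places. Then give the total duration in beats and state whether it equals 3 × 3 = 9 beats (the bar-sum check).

1) 0.0ms=0b +192.513ms=3/5b
2) 192.513ms=3/5b +192.513ms=3/5b
3) 385.027ms=6/5b +192.513ms=3/5b
4) 577.54ms=9/5b +192.513ms=3/5b
5) 770.053ms=12/5b +192.513ms=3/5b
6) 962.567ms=3b +240.642ms=3/4b
7) 1203.209ms=15/4b +240.642ms=3/4b
8) 1443.85ms=9/2b +481.283ms=3/2b
9) 1925.134ms=6b +240.642ms=3/4b
10) 2165.775ms=27/4b +240.642ms=3/4b
11) 2406.417ms=15/2b +481.283ms=3/2b
Σ=9b of 9 (187bpm 3/8) — PASS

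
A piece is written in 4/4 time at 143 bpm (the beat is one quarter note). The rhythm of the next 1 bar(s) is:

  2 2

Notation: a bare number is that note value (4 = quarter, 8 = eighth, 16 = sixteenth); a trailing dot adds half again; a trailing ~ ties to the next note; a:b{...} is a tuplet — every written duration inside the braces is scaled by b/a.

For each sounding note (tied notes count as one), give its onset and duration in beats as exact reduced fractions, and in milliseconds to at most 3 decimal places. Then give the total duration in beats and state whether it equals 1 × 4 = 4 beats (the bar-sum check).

1) 0.0ms=0b +839.161ms=2b
2) 839.161ms=2b +839.161ms=2b
Σ=4b of 4 (143bpm 4/4) — PASS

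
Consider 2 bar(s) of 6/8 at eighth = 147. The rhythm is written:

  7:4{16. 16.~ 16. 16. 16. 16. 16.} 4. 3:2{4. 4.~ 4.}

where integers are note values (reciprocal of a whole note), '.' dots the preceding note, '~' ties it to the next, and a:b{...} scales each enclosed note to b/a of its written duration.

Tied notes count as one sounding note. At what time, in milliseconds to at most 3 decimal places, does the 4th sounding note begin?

note 4 onset = 12/7b = 699.708ms

1. 0.0ms @ 0 + 174.927ms (3/7)
2. 174.927ms @ 3/7 + 349.854ms (6/7)
3. 524.781ms @ 9/7 + 174.927ms (3/7)
4. 699.708ms @ 12/7 + 174.927ms (3/7)
5. 874.636ms @ 15/7 + 174.927ms (3/7)
6. 1049.563ms @ 18/7 + 174.927ms (3/7)
7. 1224.49ms @ 3 + 1224.49ms (3)
8. 2448.98ms @ 6 + 816.327ms (2)
9. 3265.306ms @ 8 + 1632.653ms (4)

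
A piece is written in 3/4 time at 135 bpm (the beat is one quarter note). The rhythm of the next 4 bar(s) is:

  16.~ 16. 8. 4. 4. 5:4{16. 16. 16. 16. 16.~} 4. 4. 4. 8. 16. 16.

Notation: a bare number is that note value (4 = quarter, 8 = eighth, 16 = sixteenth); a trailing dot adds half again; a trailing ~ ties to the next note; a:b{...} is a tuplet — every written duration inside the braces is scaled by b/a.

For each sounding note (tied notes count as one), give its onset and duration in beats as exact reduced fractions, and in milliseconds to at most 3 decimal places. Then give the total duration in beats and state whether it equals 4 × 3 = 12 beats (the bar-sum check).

1) 0.0ms=0b +333.333ms=3/4b
2) 333.333ms=3/4b +333.333ms=3/4b
3) 666.667ms=3/2b +666.667ms=3/2b
4) 1333.333ms=3b +666.667ms=3/2b
5) 2000.0ms=9/2b +133.333ms=3/10b
6) 2133.333ms=24/5b +133.333ms=3/10b
7) 2266.667ms=51/10b +133.333ms=3/10b
8) 2400.0ms=27/5b +133.333ms=3/10b
9) 2533.333ms=57/10b +800.0ms=9/5b
10) 3333.333ms=15/2b +666.667ms=3/2b
11) 4000.0ms=9b +666.667ms=3/2b
12) 4666.667ms=21/2b +333.333ms=3/4b
13) 5000.0ms=45/4b +166.667ms=3/8b
14) 5166.667ms=93/8b +166.667ms=3/8b
Σ=12b of 12 (135bpm 3/4) — PASS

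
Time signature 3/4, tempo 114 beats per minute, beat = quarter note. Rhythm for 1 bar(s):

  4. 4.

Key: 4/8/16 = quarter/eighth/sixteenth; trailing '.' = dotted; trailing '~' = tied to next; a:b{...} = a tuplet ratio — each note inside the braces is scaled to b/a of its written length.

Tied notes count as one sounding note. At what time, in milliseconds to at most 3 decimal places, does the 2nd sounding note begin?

note 2 onset = 3/2b = 789.474ms

1. 0.0ms @ 0 + 789.474ms (3/2)
2. 789.474ms @ 3/2 + 789.474ms (3/2)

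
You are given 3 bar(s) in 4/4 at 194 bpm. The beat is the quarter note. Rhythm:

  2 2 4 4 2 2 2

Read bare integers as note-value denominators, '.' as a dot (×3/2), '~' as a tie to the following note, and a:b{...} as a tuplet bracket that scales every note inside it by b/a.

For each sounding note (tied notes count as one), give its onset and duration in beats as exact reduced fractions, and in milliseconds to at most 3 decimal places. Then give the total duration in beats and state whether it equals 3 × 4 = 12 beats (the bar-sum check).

1) 0.0ms=0b +618.557ms=2b
2) 618.557ms=2b +618.557ms=2b
3) 1237.113ms=4b +309.278ms=1b
4) 1546.392ms=5b +309.278ms=1b
5) 1855.67ms=6b +618.557ms=2b
6) 2474.227ms=8b +618.557ms=2b
7) 3092.784ms=10b +618.557ms=2b
Σ=12b of 12 (194bpm 4/4) — PASS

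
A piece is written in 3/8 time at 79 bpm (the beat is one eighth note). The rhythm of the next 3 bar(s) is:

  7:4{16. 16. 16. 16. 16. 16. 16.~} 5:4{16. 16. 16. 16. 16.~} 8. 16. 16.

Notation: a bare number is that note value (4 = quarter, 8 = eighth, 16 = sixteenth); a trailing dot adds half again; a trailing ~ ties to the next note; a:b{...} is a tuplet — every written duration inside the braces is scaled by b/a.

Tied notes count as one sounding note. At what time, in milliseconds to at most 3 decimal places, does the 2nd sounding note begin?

1. 0.0ms @ 0 + 325.497ms (3/7)
2. 325.497ms @ 3/7 + 325.497ms (3/7)
3. 650.995ms @ 6/7 + 325.497ms (3/7)
4. 976.492ms @ 9/7 + 325.497ms (3/7)
5. 1301.989ms @ 12/7 + 325.497ms (3/7)
6. 1627.486ms @ 15/7 + 325.497ms (3/7)
7. 1952.984ms @ 18/7 + 781.193ms (36/35)
8. 2734.177ms @ 18/5 + 455.696ms (3/5)
9. 3189.873ms @ 21/5 + 455.696ms (3/5)
10. 3645.57ms @ 24/5 + 455.696ms (3/5)
11. 4101.266ms @ 27/5 + 1594.937ms (21/10)
12. 5696.203ms @ 15/2 + 569.62ms (3/4)
13. 6265.823ms @ 33/4 + 569.62ms (3/4)

note 2 onset = 3/7b = 325.497ms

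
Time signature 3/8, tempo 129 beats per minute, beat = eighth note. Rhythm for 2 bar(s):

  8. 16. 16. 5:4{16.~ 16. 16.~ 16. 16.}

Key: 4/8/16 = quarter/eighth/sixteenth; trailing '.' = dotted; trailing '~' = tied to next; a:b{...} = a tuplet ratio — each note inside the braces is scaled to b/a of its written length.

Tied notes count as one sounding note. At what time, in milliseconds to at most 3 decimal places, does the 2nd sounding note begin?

note 2 onset = 3/2b = 697.674ms

1. 0.0ms @ 0 + 697.674ms (3/2)
2. 697.674ms @ 3/2 + 348.837ms (3/4)
3. 1046.512ms @ 9/4 + 348.837ms (3/4)
4. 1395.349ms @ 3 + 558.14ms (6/5)
5. 1953.488ms @ 21/5 + 558.14ms (6/5)
6. 2511.628ms @ 27/5 + 279.07ms (3/5)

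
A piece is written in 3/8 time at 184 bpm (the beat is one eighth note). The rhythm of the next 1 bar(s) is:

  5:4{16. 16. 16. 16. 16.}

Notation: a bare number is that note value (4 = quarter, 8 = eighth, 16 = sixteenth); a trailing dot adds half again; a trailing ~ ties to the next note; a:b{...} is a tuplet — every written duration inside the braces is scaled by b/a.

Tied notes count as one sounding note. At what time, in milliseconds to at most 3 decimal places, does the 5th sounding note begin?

note 5 onset = 12/5b = 782.609ms

1. 0.0ms @ 0 + 195.652ms (3/5)
2. 195.652ms @ 3/5 + 195.652ms (3/5)
3. 391.304ms @ 6/5 + 195.652ms (3/5)
4. 586.957ms @ 9/5 + 195.652ms (3/5)
5. 782.609ms @ 12/5 + 195.652ms (3/5)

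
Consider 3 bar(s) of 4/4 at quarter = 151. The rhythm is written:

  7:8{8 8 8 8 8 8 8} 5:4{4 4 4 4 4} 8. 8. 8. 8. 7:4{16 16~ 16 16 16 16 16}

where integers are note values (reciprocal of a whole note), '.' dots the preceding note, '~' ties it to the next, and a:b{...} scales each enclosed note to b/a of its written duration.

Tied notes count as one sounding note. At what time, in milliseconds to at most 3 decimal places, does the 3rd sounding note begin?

1. 0.0ms @ 0 + 227.058ms (4/7)
2. 227.058ms @ 4/7 + 227.058ms (4/7)
3. 454.115ms @ 8/7 + 227.058ms (4/7)
4. 681.173ms @ 12/7 + 227.058ms (4/7)
5. 908.231ms @ 16/7 + 227.058ms (4/7)
6. 1135.289ms @ 20/7 + 227.058ms (4/7)
7. 1362.346ms @ 24/7 + 227.058ms (4/7)
8. 1589.404ms @ 4 + 317.881ms (4/5)
9. 1907.285ms @ 24/5 + 317.881ms (4/5)
10. 2225.166ms @ 28/5 + 317.881ms (4/5)
11. 2543.046ms @ 32/5 + 317.881ms (4/5)
12. 2860.927ms @ 36/5 + 317.881ms (4/5)
13. 3178.808ms @ 8 + 298.013ms (3/4)
14. 3476.821ms @ 35/4 + 298.013ms (3/4)
15. 3774.834ms @ 19/2 + 298.013ms (3/4)
16. 4072.848ms @ 41/4 + 298.013ms (3/4)
17. 4370.861ms @ 11 + 56.764ms (1/7)
18. 4427.625ms @ 78/7 + 113.529ms (2/7)
19. 4541.154ms @ 80/7 + 56.764ms (1/7)
20. 4597.919ms @ 81/7 + 56.764ms (1/7)
21. 4654.683ms @ 82/7 + 56.764ms (1/7)
22. 4711.447ms @ 83/7 + 56.764ms (1/7)

note 3 onset = 8/7b = 454.115ms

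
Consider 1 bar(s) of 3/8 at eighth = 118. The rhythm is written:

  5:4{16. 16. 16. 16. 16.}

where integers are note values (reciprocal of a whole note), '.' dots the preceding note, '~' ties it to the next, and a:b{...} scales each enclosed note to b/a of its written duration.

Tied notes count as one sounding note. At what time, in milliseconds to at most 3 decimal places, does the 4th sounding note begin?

note 4 onset = 9/5b = 915.254ms

1. 0.0ms @ 0 + 305.085ms (3/5)
2. 305.085ms @ 3/5 + 305.085ms (3/5)
3. 610.169ms @ 6/5 + 305.085ms (3/5)
4. 915.254ms @ 9/5 + 305.085ms (3/5)
5. 1220.339ms @ 12/5 + 305.085ms (3/5)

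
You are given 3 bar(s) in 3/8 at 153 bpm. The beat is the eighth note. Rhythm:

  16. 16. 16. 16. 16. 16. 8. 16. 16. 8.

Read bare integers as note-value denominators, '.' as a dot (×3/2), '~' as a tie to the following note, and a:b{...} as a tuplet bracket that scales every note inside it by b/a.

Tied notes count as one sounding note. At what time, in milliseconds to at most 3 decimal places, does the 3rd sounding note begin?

note 3 onset = 3/2b = 588.235ms

1. 0.0ms @ 0 + 294.118ms (3/4)
2. 294.118ms @ 3/4 + 294.118ms (3/4)
3. 588.235ms @ 3/2 + 294.118ms (3/4)
4. 882.353ms @ 9/4 + 294.118ms (3/4)
5. 1176.471ms @ 3 + 294.118ms (3/4)
6. 1470.588ms @ 15/4 + 294.118ms (3/4)
7. 1764.706ms @ 9/2 + 588.235ms (3/2)
8. 2352.941ms @ 6 + 294.118ms (3/4)
9. 2647.059ms @ 27/4 + 294.118ms (3/4)
10. 2941.176ms @ 15/2 + 588.235ms (3/2)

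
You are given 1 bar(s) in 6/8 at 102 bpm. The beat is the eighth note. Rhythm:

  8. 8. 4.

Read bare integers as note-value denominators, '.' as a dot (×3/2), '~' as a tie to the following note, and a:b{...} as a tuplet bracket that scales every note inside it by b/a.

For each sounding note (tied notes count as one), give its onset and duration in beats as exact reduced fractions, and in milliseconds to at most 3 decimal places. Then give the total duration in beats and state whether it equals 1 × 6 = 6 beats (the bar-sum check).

1) 0.0ms=0b +882.353ms=3/2b
2) 882.353ms=3/2b +882.353ms=3/2b
3) 1764.706ms=3b +1764.706ms=3b
Σ=6b of 6 (102bpm 6/8) — PASS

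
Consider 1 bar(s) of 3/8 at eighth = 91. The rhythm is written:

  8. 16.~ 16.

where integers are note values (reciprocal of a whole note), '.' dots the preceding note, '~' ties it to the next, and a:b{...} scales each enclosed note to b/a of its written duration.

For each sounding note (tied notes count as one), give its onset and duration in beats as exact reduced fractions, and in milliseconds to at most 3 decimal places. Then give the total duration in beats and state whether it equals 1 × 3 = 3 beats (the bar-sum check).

1) 0.0ms=0b +989.011ms=3/2b
2) 989.011ms=3/2b +989.011ms=3/2b
Σ=3b of 3 (91bpm 3/8) — PASS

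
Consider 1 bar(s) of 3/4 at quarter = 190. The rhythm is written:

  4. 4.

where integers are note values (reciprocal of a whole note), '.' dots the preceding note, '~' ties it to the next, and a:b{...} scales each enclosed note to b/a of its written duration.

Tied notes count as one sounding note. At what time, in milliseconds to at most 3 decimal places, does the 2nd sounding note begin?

note 2 onset = 3/2b = 473.684ms

1. 0.0ms @ 0 + 473.684ms (3/2)
2. 473.684ms @ 3/2 + 473.684ms (3/2)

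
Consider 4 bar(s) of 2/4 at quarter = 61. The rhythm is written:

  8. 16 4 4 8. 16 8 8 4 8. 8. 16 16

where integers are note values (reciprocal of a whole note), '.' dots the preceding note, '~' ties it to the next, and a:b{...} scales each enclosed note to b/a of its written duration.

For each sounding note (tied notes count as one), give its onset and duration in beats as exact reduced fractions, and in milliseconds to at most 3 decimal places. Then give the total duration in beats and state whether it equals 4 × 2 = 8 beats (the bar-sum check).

1) 0.0ms=0b +737.705ms=3/4b
2) 737.705ms=3/4b +245.902ms=1/4b
3) 983.607ms=1b +983.607ms=1b
4) 1967.213ms=2b +983.607ms=1b
5) 2950.82ms=3b +737.705ms=3/4b
6) 3688.525ms=15/4b +245.902ms=1/4b
7) 3934.426ms=4b +491.803ms=1/2b
8) 4426.23ms=9/2b +491.803ms=1/2b
9) 4918.033ms=5b +983.607ms=1b
10) 5901.639ms=6b +737.705ms=3/4b
11) 6639.344ms=27/4b +737.705ms=3/4b
12) 7377.049ms=15/2b +245.902ms=1/4b
13) 7622.951ms=31/4b +245.902ms=1/4b
Σ=8b of 8 (61bpm 2/4) — PASS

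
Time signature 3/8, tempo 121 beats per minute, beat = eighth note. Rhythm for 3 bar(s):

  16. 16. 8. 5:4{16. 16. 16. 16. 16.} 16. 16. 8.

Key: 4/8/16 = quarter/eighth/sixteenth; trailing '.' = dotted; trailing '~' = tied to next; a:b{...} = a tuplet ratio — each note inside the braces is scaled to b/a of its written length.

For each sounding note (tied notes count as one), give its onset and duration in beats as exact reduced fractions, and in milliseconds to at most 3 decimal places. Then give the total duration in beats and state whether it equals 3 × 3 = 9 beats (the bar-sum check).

1) 0.0ms=0b +371.901ms=3/4b
2) 371.901ms=3/4b +371.901ms=3/4b
3) 743.802ms=3/2b +743.802ms=3/2b
4) 1487.603ms=3b +297.521ms=3/5b
5) 1785.124ms=18/5b +297.521ms=3/5b
6) 2082.645ms=21/5b +297.521ms=3/5b
7) 2380.165ms=24/5b +297.521ms=3/5b
8) 2677.686ms=27/5b +297.521ms=3/5b
9) 2975.207ms=6b +371.901ms=3/4b
10) 3347.107ms=27/4b +371.901ms=3/4b
11) 3719.008ms=15/2b +743.802ms=3/2b
Σ=9b of 9 (121bpm 3/8) — PASS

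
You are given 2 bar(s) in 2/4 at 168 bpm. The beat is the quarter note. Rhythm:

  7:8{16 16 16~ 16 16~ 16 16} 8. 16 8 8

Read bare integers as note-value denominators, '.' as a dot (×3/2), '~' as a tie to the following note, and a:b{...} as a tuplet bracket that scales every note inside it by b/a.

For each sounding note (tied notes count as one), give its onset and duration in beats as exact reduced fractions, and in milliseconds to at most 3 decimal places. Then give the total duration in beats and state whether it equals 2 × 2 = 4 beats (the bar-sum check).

1) 0.0ms=0b +102.041ms=2/7b
2) 102.041ms=2/7b +102.041ms=2/7b
3) 204.082ms=4/7b +204.082ms=4/7b
4) 408.163ms=8/7b +204.082ms=4/7b
5) 612.245ms=12/7b +102.041ms=2/7b
6) 714.286ms=2b +267.857ms=3/4b
7) 982.143ms=11/4b +89.286ms=1/4b
8) 1071.429ms=3b +178.571ms=1/2b
9) 1250.0ms=7/2b +178.571ms=1/2b
Σ=4b of 4 (168bpm 2/4) — PASS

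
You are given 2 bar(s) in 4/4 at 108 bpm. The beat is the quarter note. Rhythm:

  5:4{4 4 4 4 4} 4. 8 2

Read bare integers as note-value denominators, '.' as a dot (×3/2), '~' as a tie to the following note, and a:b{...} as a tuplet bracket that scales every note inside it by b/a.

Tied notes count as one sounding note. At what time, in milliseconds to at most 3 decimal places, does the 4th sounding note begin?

note 4 onset = 12/5b = 1333.333ms

1. 0.0ms @ 0 + 444.444ms (4/5)
2. 444.444ms @ 4/5 + 444.444ms (4/5)
3. 888.889ms @ 8/5 + 444.444ms (4/5)
4. 1333.333ms @ 12/5 + 444.444ms (4/5)
5. 1777.778ms @ 16/5 + 444.444ms (4/5)
6. 2222.222ms @ 4 + 833.333ms (3/2)
7. 3055.556ms @ 11/2 + 277.778ms (1/2)
8. 3333.333ms @ 6 + 1111.111ms (2)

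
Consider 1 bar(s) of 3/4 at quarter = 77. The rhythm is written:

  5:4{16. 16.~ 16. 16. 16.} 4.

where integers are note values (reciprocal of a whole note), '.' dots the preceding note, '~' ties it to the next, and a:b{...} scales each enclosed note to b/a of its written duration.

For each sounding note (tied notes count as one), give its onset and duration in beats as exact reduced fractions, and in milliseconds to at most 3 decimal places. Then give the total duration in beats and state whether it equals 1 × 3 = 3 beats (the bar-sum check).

1) 0.0ms=0b +233.766ms=3/10b
2) 233.766ms=3/10b +467.532ms=3/5b
3) 701.299ms=9/10b +233.766ms=3/10b
4) 935.065ms=6/5b +233.766ms=3/10b
5) 1168.831ms=3/2b +1168.831ms=3/2b
Σ=3b of 3 (77bpm 3/4) — PASS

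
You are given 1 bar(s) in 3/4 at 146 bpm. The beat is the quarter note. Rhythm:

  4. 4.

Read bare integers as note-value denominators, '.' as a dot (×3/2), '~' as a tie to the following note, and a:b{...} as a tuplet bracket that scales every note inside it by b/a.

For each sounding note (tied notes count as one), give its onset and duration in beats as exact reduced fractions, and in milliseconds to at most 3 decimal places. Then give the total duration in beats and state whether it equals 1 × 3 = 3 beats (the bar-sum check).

1) 0.0ms=0b +616.438ms=3/2b
2) 616.438ms=3/2b +616.438ms=3/2b
Σ=3b of 3 (146bpm 3/4) — PASS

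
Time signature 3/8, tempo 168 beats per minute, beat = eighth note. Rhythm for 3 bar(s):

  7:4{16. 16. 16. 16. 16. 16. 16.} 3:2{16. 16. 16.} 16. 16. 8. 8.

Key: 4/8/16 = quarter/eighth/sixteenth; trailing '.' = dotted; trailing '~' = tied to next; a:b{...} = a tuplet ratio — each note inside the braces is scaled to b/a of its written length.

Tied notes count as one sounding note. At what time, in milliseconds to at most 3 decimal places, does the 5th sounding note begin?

note 5 onset = 12/7b = 612.245ms

1. 0.0ms @ 0 + 153.061ms (3/7)
2. 153.061ms @ 3/7 + 153.061ms (3/7)
3. 306.122ms @ 6/7 + 153.061ms (3/7)
4. 459.184ms @ 9/7 + 153.061ms (3/7)
5. 612.245ms @ 12/7 + 153.061ms (3/7)
6. 765.306ms @ 15/7 + 153.061ms (3/7)
7. 918.367ms @ 18/7 + 153.061ms (3/7)
8. 1071.429ms @ 3 + 178.571ms (1/2)
9. 1250.0ms @ 7/2 + 178.571ms (1/2)
10. 1428.571ms @ 4 + 178.571ms (1/2)
11. 1607.143ms @ 9/2 + 267.857ms (3/4)
12. 1875.0ms @ 21/4 + 267.857ms (3/4)
13. 2142.857ms @ 6 + 535.714ms (3/2)
14. 2678.571ms @ 15/2 + 535.714ms (3/2)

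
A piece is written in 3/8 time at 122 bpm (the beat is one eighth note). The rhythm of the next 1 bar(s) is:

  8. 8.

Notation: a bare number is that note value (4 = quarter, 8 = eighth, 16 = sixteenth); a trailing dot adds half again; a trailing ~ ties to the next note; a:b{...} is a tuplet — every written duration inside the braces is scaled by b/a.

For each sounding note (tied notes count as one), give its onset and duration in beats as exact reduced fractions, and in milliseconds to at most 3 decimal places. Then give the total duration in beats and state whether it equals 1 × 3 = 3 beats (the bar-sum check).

1) 0.0ms=0b +737.705ms=3/2b
2) 737.705ms=3/2b +737.705ms=3/2b
Σ=3b of 3 (122bpm 3/8) — PASS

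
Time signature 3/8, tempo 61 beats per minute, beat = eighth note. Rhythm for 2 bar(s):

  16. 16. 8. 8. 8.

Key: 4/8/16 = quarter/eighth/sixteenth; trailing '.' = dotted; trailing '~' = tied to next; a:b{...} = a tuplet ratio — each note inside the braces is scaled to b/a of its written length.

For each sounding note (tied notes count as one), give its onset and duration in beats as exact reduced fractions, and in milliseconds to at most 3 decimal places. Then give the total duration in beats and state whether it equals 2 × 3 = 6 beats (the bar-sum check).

1) 0.0ms=0b +737.705ms=3/4b
2) 737.705ms=3/4b +737.705ms=3/4b
3) 1475.41ms=3/2b +1475.41ms=3/2b
4) 2950.82ms=3b +1475.41ms=3/2b
5) 4426.23ms=9/2b +1475.41ms=3/2b
Σ=6b of 6 (61bpm 3/8) — PASS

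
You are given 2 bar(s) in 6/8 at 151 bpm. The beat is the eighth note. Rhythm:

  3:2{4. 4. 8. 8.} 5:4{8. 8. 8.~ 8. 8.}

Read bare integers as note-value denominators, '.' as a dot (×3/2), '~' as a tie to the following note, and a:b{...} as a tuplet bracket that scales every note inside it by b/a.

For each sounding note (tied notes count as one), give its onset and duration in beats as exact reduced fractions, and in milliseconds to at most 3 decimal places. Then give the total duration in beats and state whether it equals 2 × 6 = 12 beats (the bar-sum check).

1) 0.0ms=0b +794.702ms=2b
2) 794.702ms=2b +794.702ms=2b
3) 1589.404ms=4b +397.351ms=1b
4) 1986.755ms=5b +397.351ms=1b
5) 2384.106ms=6b +476.821ms=6/5b
6) 2860.927ms=36/5b +476.821ms=6/5b
7) 3337.748ms=42/5b +953.642ms=12/5b
8) 4291.391ms=54/5b +476.821ms=6/5b
Σ=12b of 12 (151bpm 6/8) — PASS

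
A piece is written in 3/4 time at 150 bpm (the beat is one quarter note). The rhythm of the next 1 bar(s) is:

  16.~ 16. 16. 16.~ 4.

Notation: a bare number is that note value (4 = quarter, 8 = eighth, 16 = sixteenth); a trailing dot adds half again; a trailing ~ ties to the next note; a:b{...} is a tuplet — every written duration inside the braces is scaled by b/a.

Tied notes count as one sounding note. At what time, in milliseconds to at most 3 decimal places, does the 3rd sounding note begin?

1. 0.0ms @ 0 + 300.0ms (3/4)
2. 300.0ms @ 3/4 + 150.0ms (3/8)
3. 450.0ms @ 9/8 + 750.0ms (15/8)

note 3 onset = 9/8b = 450.0ms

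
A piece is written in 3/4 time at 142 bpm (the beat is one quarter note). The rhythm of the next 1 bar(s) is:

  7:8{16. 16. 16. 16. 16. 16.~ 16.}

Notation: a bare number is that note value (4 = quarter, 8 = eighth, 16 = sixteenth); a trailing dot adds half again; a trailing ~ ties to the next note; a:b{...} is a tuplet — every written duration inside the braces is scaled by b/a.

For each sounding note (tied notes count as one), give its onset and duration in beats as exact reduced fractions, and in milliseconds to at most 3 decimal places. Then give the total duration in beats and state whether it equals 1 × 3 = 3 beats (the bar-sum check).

1) 0.0ms=0b +181.087ms=3/7b
2) 181.087ms=3/7b +181.087ms=3/7b
3) 362.173ms=6/7b +181.087ms=3/7b
4) 543.26ms=9/7b +181.087ms=3/7b
5) 724.346ms=12/7b +181.087ms=3/7b
6) 905.433ms=15/7b +362.173ms=6/7b
Σ=3b of 3 (142bpm 3/4) — PASS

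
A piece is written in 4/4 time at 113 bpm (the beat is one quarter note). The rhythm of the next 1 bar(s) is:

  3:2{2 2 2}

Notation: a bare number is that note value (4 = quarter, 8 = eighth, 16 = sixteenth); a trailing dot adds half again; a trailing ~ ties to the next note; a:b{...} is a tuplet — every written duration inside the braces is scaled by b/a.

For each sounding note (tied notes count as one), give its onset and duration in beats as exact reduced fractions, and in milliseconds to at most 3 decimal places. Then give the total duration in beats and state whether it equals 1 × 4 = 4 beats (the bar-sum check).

1) 0.0ms=0b +707.965ms=4/3b
2) 707.965ms=4/3b +707.965ms=4/3b
3) 1415.929ms=8/3b +707.965ms=4/3b
Σ=4b of 4 (113bpm 4/4) — PASS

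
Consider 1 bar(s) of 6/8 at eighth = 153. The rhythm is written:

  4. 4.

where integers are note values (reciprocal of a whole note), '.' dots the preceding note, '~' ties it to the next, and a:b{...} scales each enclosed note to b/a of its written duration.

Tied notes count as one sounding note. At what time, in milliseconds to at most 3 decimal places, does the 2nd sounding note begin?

1. 0.0ms @ 0 + 1176.471ms (3)
2. 1176.471ms @ 3 + 1176.471ms (3)

note 2 onset = 3b = 1176.471ms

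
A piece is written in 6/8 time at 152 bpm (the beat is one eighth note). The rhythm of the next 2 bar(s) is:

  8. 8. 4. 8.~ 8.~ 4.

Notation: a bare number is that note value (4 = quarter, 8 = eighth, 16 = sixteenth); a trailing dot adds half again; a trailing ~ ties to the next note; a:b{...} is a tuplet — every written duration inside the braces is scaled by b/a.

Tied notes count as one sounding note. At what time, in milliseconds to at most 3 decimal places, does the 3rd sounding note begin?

note 3 onset = 3b = 1184.211ms

1. 0.0ms @ 0 + 592.105ms (3/2)
2. 592.105ms @ 3/2 + 592.105ms (3/2)
3. 1184.211ms @ 3 + 1184.211ms (3)
4. 2368.421ms @ 6 + 2368.421ms (6)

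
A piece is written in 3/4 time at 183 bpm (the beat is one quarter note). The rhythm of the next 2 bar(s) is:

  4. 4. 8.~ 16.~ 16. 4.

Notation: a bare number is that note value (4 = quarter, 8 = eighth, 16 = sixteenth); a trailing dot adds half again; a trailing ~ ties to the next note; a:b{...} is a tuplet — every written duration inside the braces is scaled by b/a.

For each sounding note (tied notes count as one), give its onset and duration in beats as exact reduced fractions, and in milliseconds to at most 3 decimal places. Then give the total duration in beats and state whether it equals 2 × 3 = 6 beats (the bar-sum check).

1) 0.0ms=0b +491.803ms=3/2b
2) 491.803ms=3/2b +491.803ms=3/2b
3) 983.607ms=3b +491.803ms=3/2b
4) 1475.41ms=9/2b +491.803ms=3/2b
Σ=6b of 6 (183bpm 3/4) — PASS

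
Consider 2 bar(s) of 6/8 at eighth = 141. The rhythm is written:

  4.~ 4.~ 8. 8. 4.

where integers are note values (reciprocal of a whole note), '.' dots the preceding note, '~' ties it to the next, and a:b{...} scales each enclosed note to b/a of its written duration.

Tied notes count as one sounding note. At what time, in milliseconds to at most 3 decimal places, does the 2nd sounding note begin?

note 2 onset = 15/2b = 3191.489ms

1. 0.0ms @ 0 + 3191.489ms (15/2)
2. 3191.489ms @ 15/2 + 638.298ms (3/2)
3. 3829.787ms @ 9 + 1276.596ms (3)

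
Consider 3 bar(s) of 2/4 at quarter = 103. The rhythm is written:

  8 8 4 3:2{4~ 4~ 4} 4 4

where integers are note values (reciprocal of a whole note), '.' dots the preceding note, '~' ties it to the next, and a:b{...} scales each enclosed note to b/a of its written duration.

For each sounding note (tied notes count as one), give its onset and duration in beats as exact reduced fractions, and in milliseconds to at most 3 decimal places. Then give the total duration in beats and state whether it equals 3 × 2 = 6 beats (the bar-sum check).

1) 0.0ms=0b +291.262ms=1/2b
2) 291.262ms=1/2b +291.262ms=1/2b
3) 582.524ms=1b +582.524ms=1b
4) 1165.049ms=2b +1165.049ms=2b
5) 2330.097ms=4b +582.524ms=1b
6) 2912.621ms=5b +582.524ms=1b
Σ=6b of 6 (103bpm 2/4) — PASS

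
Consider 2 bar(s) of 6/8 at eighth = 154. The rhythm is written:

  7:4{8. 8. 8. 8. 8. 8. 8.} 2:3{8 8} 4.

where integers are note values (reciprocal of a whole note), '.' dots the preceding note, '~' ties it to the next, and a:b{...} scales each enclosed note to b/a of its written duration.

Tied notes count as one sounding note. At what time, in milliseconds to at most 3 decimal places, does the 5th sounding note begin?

1. 0.0ms @ 0 + 333.952ms (6/7)
2. 333.952ms @ 6/7 + 333.952ms (6/7)
3. 667.904ms @ 12/7 + 333.952ms (6/7)
4. 1001.855ms @ 18/7 + 333.952ms (6/7)
5. 1335.807ms @ 24/7 + 333.952ms (6/7)
6. 1669.759ms @ 30/7 + 333.952ms (6/7)
7. 2003.711ms @ 36/7 + 333.952ms (6/7)
8. 2337.662ms @ 6 + 584.416ms (3/2)
9. 2922.078ms @ 15/2 + 584.416ms (3/2)
10. 3506.494ms @ 9 + 1168.831ms (3)

note 5 onset = 24/7b = 1335.807ms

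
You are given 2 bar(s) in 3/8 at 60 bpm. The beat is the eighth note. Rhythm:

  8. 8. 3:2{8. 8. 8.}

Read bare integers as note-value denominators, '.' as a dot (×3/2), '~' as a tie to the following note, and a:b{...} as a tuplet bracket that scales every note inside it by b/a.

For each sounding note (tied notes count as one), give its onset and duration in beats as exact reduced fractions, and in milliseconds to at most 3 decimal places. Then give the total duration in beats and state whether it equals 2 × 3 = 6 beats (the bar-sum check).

1) 0.0ms=0b +1500.0ms=3/2b
2) 1500.0ms=3/2b +1500.0ms=3/2b
3) 3000.0ms=3b +1000.0ms=1b
4) 4000.0ms=4b +1000.0ms=1b
5) 5000.0ms=5b +1000.0ms=1b
Σ=6b of 6 (60bpm 3/8) — PASS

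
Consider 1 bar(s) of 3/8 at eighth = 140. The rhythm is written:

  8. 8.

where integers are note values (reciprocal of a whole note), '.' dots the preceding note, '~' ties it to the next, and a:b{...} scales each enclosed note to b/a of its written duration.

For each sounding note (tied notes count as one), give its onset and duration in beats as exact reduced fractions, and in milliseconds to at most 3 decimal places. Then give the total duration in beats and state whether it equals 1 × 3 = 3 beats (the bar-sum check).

1) 0.0ms=0b +642.857ms=3/2b
2) 642.857ms=3/2b +642.857ms=3/2b
Σ=3b of 3 (140bpm 3/8) — PASS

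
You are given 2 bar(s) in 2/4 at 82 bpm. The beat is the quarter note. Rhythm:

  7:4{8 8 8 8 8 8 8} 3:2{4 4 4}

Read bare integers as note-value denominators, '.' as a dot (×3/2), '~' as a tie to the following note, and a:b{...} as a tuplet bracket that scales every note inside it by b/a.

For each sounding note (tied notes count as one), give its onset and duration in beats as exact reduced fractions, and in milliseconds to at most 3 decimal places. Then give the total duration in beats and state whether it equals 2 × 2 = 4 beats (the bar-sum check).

1) 0.0ms=0b +209.059ms=2/7b
2) 209.059ms=2/7b +209.059ms=2/7b
3) 418.118ms=4/7b +209.059ms=2/7b
4) 627.178ms=6/7b +209.059ms=2/7b
5) 836.237ms=8/7b +209.059ms=2/7b
6) 1045.296ms=10/7b +209.059ms=2/7b
7) 1254.355ms=12/7b +209.059ms=2/7b
8) 1463.415ms=2b +487.805ms=2/3b
9) 1951.22ms=8/3b +487.805ms=2/3b
10) 2439.024ms=10/3b +487.805ms=2/3b
Σ=4b of 4 (82bpm 2/4) — PASS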